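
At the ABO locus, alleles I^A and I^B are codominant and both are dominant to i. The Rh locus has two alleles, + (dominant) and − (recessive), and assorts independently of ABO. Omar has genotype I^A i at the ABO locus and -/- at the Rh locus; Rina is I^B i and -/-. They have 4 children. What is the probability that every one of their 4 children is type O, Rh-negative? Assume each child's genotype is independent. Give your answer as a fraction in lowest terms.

1/256

ABO cross I^A i × I^B i → 1/4 O, 1/4 A, 1/4 B, 1/4 AB.
Rh cross -/- × -/- → 1 Rh-; so P(type O, Rh-negative) = 1/4 × 1 = 1/4 per child.
All 4 independent: (1/4)^4 = 1/256.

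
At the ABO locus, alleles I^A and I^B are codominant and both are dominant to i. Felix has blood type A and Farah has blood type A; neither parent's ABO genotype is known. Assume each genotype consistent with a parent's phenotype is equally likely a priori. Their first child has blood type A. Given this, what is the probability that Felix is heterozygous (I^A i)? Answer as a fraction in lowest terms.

Possible genotypes: Felix ∈ {I^A I^A, I^A i}; Farah ∈ {I^A I^A, I^A i}.
Weight each parental genotype pair by prior × P(type-A child):
  I^A I^A × I^A I^A: posterior weight 4/15.
  I^A I^A × I^A i: posterior weight 4/15.
  I^A i × I^A I^A: posterior weight 4/15.
  I^A i × I^A i: posterior weight 1/5.
Sum the posterior weight over pairs where Felix is I^A i: 7/15.

7/15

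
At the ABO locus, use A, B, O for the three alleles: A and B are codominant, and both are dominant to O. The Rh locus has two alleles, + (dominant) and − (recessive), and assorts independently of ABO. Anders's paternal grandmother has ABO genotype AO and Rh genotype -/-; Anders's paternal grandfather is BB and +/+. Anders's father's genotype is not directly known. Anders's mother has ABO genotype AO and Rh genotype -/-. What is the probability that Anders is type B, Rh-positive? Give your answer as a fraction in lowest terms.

1/8

Anders's father's ABO genotype from AO × BB: 1/2 AB, 1/2 BO.
Crossing each possibility with the mother AO and summing P(type B): 1/2·1/4 + 1/2·1/4 = 1/4.
Similarly for Rh via the father's Rh distribution: P(Rh+) = 1/2.
Independent loci: 1/4 × 1/2 = 1/8.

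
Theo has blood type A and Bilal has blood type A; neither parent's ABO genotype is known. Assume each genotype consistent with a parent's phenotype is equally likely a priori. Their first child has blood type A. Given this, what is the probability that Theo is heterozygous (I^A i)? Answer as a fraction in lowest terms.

7/15

Possible genotypes: Theo ∈ {I^A I^A, I^A i}; Bilal ∈ {I^A I^A, I^A i}.
Weight each parental genotype pair by prior × P(type-A child):
  I^A I^A × I^A I^A: posterior weight 4/15.
  I^A I^A × I^A i: posterior weight 4/15.
  I^A i × I^A I^A: posterior weight 4/15.
  I^A i × I^A i: posterior weight 1/5.
Sum the posterior weight over pairs where Theo is I^A i: 7/15.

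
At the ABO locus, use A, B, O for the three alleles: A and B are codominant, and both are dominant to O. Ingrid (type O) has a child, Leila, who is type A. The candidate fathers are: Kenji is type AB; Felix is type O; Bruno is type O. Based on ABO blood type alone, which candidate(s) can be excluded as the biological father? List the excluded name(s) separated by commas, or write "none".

Felix, Bruno

A candidate is excluded only if no genotype consistent with his phenotype could produce a type A child with a type O mother.
Felix (type O): no genotype consistent with that phenotype can produce a type-A child with a type-O mother.
Bruno (type O): no genotype consistent with that phenotype can produce a type-A child with a type-O mother.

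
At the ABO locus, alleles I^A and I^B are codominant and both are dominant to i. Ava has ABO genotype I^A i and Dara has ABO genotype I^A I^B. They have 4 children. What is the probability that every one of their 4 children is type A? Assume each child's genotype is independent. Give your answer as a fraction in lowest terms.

1/16

ABO cross I^A i × I^A I^B → 1/2 A, 1/4 B, 1/4 AB.
So P(type A) = 1/2 per child.
All 4 independent: (1/2)^4 = 1/16.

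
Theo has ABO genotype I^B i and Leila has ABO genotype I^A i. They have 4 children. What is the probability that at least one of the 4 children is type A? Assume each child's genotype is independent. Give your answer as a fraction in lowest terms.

175/256

ABO cross I^B i × I^A i → 1/4 O, 1/4 A, 1/4 B, 1/4 AB.
So P(type A) = 1/4 per child.
P(none) = (3/4)^4 = 81/256; P(at least one) = 1 − 81/256 = 175/256.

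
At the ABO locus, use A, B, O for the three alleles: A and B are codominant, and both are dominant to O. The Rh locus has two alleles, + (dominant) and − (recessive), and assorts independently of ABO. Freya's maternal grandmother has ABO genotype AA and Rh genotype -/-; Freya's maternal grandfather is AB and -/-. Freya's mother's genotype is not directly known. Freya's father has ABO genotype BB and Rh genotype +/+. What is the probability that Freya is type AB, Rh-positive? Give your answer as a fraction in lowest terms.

Freya's mother's ABO genotype from AA × AB: 1/2 AA, 1/2 AB.
Crossing each possibility with the father BB and summing P(type AB): 1/2·1 + 1/2·1/2 = 3/4.
Similarly for Rh via the mother's Rh distribution: P(Rh+) = 1.
Independent loci: 3/4 × 1 = 3/4.

3/4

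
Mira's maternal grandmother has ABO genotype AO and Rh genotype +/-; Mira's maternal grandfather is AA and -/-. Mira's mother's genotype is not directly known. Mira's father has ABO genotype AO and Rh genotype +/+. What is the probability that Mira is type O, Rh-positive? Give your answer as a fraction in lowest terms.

Mira's mother's ABO genotype from AO × AA: 1/2 AA, 1/2 AO.
Crossing each possibility with the father AO and summing P(type O): 1/2·0 + 1/2·1/4 = 1/8.
Similarly for Rh via the mother's Rh distribution: P(Rh+) = 1.
Independent loci: 1/8 × 1 = 1/8.

1/8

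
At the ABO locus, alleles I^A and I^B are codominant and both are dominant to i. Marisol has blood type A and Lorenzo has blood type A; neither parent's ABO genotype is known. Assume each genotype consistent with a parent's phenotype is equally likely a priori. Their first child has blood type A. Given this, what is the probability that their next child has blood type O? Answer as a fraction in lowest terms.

Possible genotypes: Marisol ∈ {I^A I^A, I^A i}; Lorenzo ∈ {I^A I^A, I^A i}.
Weight each parental genotype pair by prior × P(type-A child):
  I^A I^A × I^A I^A: posterior weight 4/15; P(next child type O) = 0.
  I^A I^A × I^A i: posterior weight 4/15; P(next child type O) = 0.
  I^A i × I^A I^A: posterior weight 4/15; P(next child type O) = 0.
  I^A i × I^A i: posterior weight 1/5; P(next child type O) = 1/4.
Weighted sum = 1/20.

1/20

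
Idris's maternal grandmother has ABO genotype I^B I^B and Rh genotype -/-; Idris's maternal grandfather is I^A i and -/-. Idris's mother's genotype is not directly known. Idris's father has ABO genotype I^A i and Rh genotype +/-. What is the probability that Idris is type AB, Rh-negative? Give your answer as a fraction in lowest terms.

Idris's mother's ABO genotype from I^B I^B × I^A i: 1/2 I^A I^B, 1/2 I^B i.
Crossing each possibility with the father I^A i and summing P(type AB): 1/2·1/4 + 1/2·1/4 = 1/4.
Similarly for Rh via the mother's Rh distribution: P(Rh-) = 1/2.
Independent loci: 1/4 × 1/2 = 1/8.

1/8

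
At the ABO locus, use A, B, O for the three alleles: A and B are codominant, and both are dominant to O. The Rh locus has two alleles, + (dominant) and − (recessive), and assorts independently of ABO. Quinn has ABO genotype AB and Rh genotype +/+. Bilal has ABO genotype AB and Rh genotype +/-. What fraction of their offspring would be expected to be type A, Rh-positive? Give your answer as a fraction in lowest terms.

1/4

ABO cross AB × AB → offspring phenotypes: 1/4 A, 1/4 B, 1/2 AB.
Rh cross +/+ × +/- → 1 Rh+.
Independent loci: P(type A, Rh-positive) = 1/4 × 1 = 1/4.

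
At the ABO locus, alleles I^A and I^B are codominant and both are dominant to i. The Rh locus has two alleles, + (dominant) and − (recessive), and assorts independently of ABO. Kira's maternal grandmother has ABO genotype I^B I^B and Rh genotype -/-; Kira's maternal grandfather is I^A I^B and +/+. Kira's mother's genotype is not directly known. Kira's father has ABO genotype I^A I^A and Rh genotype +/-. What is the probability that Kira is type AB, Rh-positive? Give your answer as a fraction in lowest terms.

9/16

Kira's mother's ABO genotype from I^B I^B × I^A I^B: 1/2 I^A I^B, 1/2 I^B I^B.
Crossing each possibility with the father I^A I^A and summing P(type AB): 1/2·1/2 + 1/2·1 = 3/4.
Similarly for Rh via the mother's Rh distribution: P(Rh+) = 3/4.
Independent loci: 3/4 × 3/4 = 9/16.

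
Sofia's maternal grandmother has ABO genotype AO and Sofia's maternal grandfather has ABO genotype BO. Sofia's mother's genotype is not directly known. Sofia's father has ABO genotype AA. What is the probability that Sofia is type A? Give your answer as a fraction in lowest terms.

3/4

Sofia's mother's ABO genotype from AO × BO: 1/4 AB, 1/4 AO, 1/4 BO, 1/4 OO.
Crossing each possibility with the father AA and summing P(type A): 1/4·1/2 + 1/4·1 + 1/4·1/2 + 1/4·1 = 3/4.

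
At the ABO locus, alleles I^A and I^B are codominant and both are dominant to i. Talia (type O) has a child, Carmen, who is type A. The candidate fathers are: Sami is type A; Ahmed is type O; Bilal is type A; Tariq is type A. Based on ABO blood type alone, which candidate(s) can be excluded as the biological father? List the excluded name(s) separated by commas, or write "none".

A candidate is excluded only if no genotype consistent with his phenotype could produce a type A child with a type O mother.
Ahmed (type O): no genotype consistent with that phenotype can produce a type-A child with a type-O mother.

Ahmed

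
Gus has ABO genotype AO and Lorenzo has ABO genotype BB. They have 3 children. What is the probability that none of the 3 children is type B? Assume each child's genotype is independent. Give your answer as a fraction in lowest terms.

1/8

ABO cross AO × BB → 1/2 B, 1/2 AB.
So P(type B) = 1/2 per child.
P(not type B) = 1/2 for one child; (1/2)^3 = 1/8.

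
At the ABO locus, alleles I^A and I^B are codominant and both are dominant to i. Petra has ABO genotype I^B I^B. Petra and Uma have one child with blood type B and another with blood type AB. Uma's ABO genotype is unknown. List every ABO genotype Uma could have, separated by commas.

For each candidate genotype of Uma, check whether crossing it with I^B I^B can produce every observed child phenotype.
  I^A I^A → possible child types {AB} ✗
  I^A I^B → possible child types {B, AB} ✓
  I^A i → possible child types {B, AB} ✓
  I^B I^B → possible child types {B} ✗
  I^B i → possible child types {B} ✗
  i i → possible child types {B} ✗

I^A I^B, I^A i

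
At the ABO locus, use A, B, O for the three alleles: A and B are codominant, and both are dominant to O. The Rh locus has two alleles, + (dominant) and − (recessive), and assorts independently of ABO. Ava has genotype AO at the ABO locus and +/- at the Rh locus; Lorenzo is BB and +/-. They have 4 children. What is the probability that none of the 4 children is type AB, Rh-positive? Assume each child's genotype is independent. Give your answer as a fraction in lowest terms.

625/4096

ABO cross AO × BB → 1/2 B, 1/2 AB.
Rh cross +/- × +/- → 3/4 Rh+, 1/4 Rh-; so P(type AB, Rh-positive) = 1/2 × 3/4 = 3/8 per child.
P(not type AB, Rh-positive) = 5/8 for one child; (5/8)^4 = 625/4096.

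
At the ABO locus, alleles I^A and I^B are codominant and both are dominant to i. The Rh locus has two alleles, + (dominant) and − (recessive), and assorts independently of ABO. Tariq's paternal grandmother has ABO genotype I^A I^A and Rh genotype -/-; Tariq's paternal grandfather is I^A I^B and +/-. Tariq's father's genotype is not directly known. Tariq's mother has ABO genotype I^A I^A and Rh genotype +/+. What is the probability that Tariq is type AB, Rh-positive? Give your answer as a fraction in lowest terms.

Tariq's father's ABO genotype from I^A I^A × I^A I^B: 1/2 I^A I^A, 1/2 I^A I^B.
Crossing each possibility with the mother I^A I^A and summing P(type AB): 1/2·0 + 1/2·1/2 = 1/4.
Similarly for Rh via the father's Rh distribution: P(Rh+) = 1.
Independent loci: 1/4 × 1 = 1/4.

1/4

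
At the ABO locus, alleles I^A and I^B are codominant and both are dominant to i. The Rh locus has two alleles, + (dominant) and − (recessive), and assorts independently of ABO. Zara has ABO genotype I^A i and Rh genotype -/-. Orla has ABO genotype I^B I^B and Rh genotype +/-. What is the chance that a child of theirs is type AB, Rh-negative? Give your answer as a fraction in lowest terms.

1/4

ABO cross I^A i × I^B I^B → offspring phenotypes: 1/2 B, 1/2 AB.
Rh cross -/- × +/- → 1/2 Rh+, 1/2 Rh-.
Independent loci: P(type AB, Rh-negative) = 1/2 × 1/2 = 1/4.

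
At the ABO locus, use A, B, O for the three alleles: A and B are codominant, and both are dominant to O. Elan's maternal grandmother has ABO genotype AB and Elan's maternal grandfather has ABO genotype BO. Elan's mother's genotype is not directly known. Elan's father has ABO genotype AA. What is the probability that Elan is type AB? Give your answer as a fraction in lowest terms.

Elan's mother's ABO genotype from AB × BO: 1/4 AB, 1/4 AO, 1/4 BB, 1/4 BO.
Crossing each possibility with the father AA and summing P(type AB): 1/4·1/2 + 1/4·0 + 1/4·1 + 1/4·1/2 = 1/2.

1/2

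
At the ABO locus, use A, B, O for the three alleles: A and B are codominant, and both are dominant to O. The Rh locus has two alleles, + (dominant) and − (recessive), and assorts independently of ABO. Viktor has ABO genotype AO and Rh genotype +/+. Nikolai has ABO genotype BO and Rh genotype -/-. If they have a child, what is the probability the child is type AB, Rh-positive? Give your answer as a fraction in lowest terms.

ABO cross AO × BO → offspring phenotypes: 1/4 O, 1/4 A, 1/4 B, 1/4 AB.
Rh cross +/+ × -/- → 1 Rh+.
Independent loci: P(type AB, Rh-positive) = 1/4 × 1 = 1/4.

1/4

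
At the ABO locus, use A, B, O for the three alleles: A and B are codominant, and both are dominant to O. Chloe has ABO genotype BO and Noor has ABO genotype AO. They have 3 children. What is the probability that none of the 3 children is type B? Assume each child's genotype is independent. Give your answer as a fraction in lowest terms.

ABO cross BO × AO → 1/4 O, 1/4 A, 1/4 B, 1/4 AB.
So P(type B) = 1/4 per child.
P(not type B) = 3/4 for one child; (3/4)^3 = 27/64.

27/64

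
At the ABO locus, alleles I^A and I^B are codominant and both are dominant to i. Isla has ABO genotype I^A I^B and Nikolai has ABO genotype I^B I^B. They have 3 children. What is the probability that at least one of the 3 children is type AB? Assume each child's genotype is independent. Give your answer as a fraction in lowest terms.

ABO cross I^A I^B × I^B I^B → 1/2 B, 1/2 AB.
So P(type AB) = 1/2 per child.
P(none) = (1/2)^3 = 1/8; P(at least one) = 1 − 1/8 = 7/8.

7/8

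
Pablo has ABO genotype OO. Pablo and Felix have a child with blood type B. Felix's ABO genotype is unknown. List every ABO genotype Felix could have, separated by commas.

For each candidate genotype of Felix, check whether crossing it with OO can produce every observed child phenotype.
  AA → possible child types {A} ✗
  AB → possible child types {A, B} ✓
  AO → possible child types {O, A} ✗
  BB → possible child types {B} ✓
  BO → possible child types {O, B} ✓
  OO → possible child types {O} ✗

AB, BB, BO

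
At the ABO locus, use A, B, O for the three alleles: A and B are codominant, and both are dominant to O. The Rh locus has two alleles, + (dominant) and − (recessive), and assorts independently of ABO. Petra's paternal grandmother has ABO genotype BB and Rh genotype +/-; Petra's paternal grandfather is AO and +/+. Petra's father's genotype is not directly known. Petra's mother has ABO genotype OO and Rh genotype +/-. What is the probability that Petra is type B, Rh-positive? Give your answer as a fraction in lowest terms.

7/16

Petra's father's ABO genotype from BB × AO: 1/2 AB, 1/2 BO.
Crossing each possibility with the mother OO and summing P(type B): 1/2·1/2 + 1/2·1/2 = 1/2.
Similarly for Rh via the father's Rh distribution: P(Rh+) = 7/8.
Independent loci: 1/2 × 7/8 = 7/16.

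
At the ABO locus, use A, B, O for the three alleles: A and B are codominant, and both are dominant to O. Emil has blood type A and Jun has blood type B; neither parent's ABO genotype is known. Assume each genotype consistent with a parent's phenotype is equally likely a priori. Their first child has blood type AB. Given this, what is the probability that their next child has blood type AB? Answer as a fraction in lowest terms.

Possible genotypes: Emil ∈ {AA, AO}; Jun ∈ {BB, BO}.
Weight each parental genotype pair by prior × P(type-AB child):
  AA × BB: posterior weight 4/9; P(next child type AB) = 1.
  AA × BO: posterior weight 2/9; P(next child type AB) = 1/2.
  AO × BB: posterior weight 2/9; P(next child type AB) = 1/2.
  AO × BO: posterior weight 1/9; P(next child type AB) = 1/4.
Weighted sum = 25/36.

25/36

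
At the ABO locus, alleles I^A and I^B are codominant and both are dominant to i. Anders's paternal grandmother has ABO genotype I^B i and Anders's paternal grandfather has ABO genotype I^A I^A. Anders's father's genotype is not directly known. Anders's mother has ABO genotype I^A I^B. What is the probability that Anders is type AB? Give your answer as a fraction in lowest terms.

Anders's father's ABO genotype from I^B i × I^A I^A: 1/2 I^A I^B, 1/2 I^A i.
Crossing each possibility with the mother I^A I^B and summing P(type AB): 1/2·1/2 + 1/2·1/4 = 3/8.

3/8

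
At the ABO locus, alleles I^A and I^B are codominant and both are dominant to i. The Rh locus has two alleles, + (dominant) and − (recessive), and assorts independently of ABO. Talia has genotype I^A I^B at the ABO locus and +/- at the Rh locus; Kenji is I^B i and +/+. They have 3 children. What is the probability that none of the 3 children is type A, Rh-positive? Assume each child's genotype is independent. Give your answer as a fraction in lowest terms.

27/64

ABO cross I^A I^B × I^B i → 1/4 A, 1/2 B, 1/4 AB.
Rh cross +/- × +/+ → 1 Rh+; so P(type A, Rh-positive) = 1/4 × 1 = 1/4 per child.
P(not type A, Rh-positive) = 3/4 for one child; (3/4)^3 = 27/64.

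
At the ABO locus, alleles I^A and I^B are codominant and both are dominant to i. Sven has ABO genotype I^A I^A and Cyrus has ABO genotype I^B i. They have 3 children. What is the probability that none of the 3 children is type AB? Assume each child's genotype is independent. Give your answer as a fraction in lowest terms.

ABO cross I^A I^A × I^B i → 1/2 A, 1/2 AB.
So P(type AB) = 1/2 per child.
P(not type AB) = 1/2 for one child; (1/2)^3 = 1/8.

1/8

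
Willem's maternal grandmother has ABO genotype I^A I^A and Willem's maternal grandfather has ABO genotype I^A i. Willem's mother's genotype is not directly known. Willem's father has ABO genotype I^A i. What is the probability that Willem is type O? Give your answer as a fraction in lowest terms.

1/8

Willem's mother's ABO genotype from I^A I^A × I^A i: 1/2 I^A I^A, 1/2 I^A i.
Crossing each possibility with the father I^A i and summing P(type O): 1/2·0 + 1/2·1/4 = 1/8.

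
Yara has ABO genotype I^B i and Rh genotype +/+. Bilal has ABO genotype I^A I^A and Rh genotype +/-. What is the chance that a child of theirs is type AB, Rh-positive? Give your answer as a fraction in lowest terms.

1/2

ABO cross I^B i × I^A I^A → offspring phenotypes: 1/2 A, 1/2 AB.
Rh cross +/+ × +/- → 1 Rh+.
Independent loci: P(type AB, Rh-positive) = 1/2 × 1 = 1/2.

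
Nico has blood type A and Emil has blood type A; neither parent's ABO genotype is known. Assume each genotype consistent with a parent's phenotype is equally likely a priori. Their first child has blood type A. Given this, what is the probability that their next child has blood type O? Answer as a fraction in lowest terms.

Possible genotypes: Nico ∈ {I^A I^A, I^A i}; Emil ∈ {I^A I^A, I^A i}.
Weight each parental genotype pair by prior × P(type-A child):
  I^A I^A × I^A I^A: posterior weight 4/15; P(next child type O) = 0.
  I^A I^A × I^A i: posterior weight 4/15; P(next child type O) = 0.
  I^A i × I^A I^A: posterior weight 4/15; P(next child type O) = 0.
  I^A i × I^A i: posterior weight 1/5; P(next child type O) = 1/4.
Weighted sum = 1/20.

1/20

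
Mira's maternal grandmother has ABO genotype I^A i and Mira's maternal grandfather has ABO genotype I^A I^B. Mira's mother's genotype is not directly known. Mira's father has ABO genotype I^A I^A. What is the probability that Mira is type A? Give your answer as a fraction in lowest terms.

Mira's mother's ABO genotype from I^A i × I^A I^B: 1/4 I^A I^A, 1/4 I^A I^B, 1/4 I^A i, 1/4 I^B i.
Crossing each possibility with the father I^A I^A and summing P(type A): 1/4·1 + 1/4·1/2 + 1/4·1 + 1/4·1/2 = 3/4.

3/4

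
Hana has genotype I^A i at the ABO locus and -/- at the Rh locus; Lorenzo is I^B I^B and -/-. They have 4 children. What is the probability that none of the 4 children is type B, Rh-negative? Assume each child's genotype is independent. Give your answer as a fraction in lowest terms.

1/16

ABO cross I^A i × I^B I^B → 1/2 B, 1/2 AB.
Rh cross -/- × -/- → 1 Rh-; so P(type B, Rh-negative) = 1/2 × 1 = 1/2 per child.
P(not type B, Rh-negative) = 1/2 for one child; (1/2)^4 = 1/16.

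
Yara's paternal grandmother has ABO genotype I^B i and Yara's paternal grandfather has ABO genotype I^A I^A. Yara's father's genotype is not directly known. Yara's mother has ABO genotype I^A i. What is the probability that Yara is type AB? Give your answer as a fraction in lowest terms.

1/8

Yara's father's ABO genotype from I^B i × I^A I^A: 1/2 I^A I^B, 1/2 I^A i.
Crossing each possibility with the mother I^A i and summing P(type AB): 1/2·1/4 + 1/2·0 = 1/8.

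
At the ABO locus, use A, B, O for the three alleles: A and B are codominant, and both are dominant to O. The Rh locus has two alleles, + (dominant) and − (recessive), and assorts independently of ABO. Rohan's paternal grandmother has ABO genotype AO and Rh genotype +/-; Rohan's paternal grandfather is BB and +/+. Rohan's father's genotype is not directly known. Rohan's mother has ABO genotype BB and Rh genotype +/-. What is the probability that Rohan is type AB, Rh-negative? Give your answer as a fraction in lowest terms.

1/32

Rohan's father's ABO genotype from AO × BB: 1/2 AB, 1/2 BO.
Crossing each possibility with the mother BB and summing P(type AB): 1/2·1/2 + 1/2·0 = 1/4.
Similarly for Rh via the father's Rh distribution: P(Rh-) = 1/8.
Independent loci: 1/4 × 1/8 = 1/32.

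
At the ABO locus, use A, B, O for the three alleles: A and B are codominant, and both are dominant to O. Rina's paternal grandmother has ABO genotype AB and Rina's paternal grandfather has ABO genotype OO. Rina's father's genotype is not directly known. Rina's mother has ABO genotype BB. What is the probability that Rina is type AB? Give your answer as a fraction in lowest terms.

Rina's father's ABO genotype from AB × OO: 1/2 AO, 1/2 BO.
Crossing each possibility with the mother BB and summing P(type AB): 1/2·1/2 + 1/2·0 = 1/4.

1/4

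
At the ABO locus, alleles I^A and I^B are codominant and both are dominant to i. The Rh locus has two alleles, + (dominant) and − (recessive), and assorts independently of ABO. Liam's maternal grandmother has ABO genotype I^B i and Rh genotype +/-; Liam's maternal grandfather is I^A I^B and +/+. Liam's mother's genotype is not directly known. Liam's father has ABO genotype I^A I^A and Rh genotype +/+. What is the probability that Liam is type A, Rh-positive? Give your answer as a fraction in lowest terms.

Liam's mother's ABO genotype from I^B i × I^A I^B: 1/4 I^A I^B, 1/4 I^A i, 1/4 I^B I^B, 1/4 I^B i.
Crossing each possibility with the father I^A I^A and summing P(type A): 1/4·1/2 + 1/4·1 + 1/4·0 + 1/4·1/2 = 1/2.
Similarly for Rh via the mother's Rh distribution: P(Rh+) = 1.
Independent loci: 1/2 × 1 = 1/2.

1/2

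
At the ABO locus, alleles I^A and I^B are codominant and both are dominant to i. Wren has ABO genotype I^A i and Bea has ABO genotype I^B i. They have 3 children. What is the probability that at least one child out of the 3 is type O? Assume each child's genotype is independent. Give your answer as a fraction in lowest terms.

ABO cross I^A i × I^B i → 1/4 O, 1/4 A, 1/4 B, 1/4 AB.
So P(type O) = 1/4 per child.
P(none) = (3/4)^3 = 27/64; P(at least one) = 1 − 27/64 = 37/64.

37/64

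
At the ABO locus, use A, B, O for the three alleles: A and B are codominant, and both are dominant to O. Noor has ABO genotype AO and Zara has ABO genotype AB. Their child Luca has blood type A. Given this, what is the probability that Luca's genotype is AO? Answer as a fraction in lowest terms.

1/2

Cross AO × AB → 1/4 AA, 1/4 AB, 1/4 AO, 1/4 BO.
Type-A genotypes among offspring: AA (1/4), AO (1/4); total 1/2.
P(AO | type A) = (1/4) / (1/2) = 1/2.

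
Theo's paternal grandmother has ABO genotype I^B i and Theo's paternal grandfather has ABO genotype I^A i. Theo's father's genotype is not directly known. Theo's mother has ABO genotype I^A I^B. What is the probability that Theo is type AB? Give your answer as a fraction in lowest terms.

1/4

Theo's father's ABO genotype from I^B i × I^A i: 1/4 I^A I^B, 1/4 I^A i, 1/4 I^B i, 1/4 i i.
Crossing each possibility with the mother I^A I^B and summing P(type AB): 1/4·1/2 + 1/4·1/4 + 1/4·1/4 + 1/4·0 = 1/4.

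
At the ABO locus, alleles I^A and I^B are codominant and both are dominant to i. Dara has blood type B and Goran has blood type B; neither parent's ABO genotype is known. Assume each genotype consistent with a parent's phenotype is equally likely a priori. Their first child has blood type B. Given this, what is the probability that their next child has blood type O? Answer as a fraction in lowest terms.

1/20

Possible genotypes: Dara ∈ {I^B I^B, I^B i}; Goran ∈ {I^B I^B, I^B i}.
Weight each parental genotype pair by prior × P(type-B child):
  I^B I^B × I^B I^B: posterior weight 4/15; P(next child type O) = 0.
  I^B I^B × I^B i: posterior weight 4/15; P(next child type O) = 0.
  I^B i × I^B I^B: posterior weight 4/15; P(next child type O) = 0.
  I^B i × I^B i: posterior weight 1/5; P(next child type O) = 1/4.
Weighted sum = 1/20.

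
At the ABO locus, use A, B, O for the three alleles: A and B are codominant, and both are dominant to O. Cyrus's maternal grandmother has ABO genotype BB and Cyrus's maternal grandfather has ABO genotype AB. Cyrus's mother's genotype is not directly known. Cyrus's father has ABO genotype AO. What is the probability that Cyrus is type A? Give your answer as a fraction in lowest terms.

1/4

Cyrus's mother's ABO genotype from BB × AB: 1/2 AB, 1/2 BB.
Crossing each possibility with the father AO and summing P(type A): 1/2·1/2 + 1/2·0 = 1/4.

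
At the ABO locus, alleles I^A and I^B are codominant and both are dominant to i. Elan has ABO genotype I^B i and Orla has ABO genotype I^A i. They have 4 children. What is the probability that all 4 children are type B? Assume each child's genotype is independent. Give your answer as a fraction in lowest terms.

1/256

ABO cross I^B i × I^A i → 1/4 O, 1/4 A, 1/4 B, 1/4 AB.
So P(type B) = 1/4 per child.
All 4 independent: (1/4)^4 = 1/256.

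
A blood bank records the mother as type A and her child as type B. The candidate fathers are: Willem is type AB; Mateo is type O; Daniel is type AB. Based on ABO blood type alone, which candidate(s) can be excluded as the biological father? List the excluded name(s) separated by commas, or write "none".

Mateo

A candidate is excluded only if no genotype consistent with his phenotype could produce a type B child with a type A mother.
Mateo (type O): no genotype consistent with that phenotype can produce a type-B child with a type-A mother.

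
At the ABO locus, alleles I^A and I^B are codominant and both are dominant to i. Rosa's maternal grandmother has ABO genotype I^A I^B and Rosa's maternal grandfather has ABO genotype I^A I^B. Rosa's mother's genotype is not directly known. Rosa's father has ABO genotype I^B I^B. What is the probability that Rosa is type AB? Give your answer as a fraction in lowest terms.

1/2

Rosa's mother's ABO genotype from I^A I^B × I^A I^B: 1/4 I^A I^A, 1/2 I^A I^B, 1/4 I^B I^B.
Crossing each possibility with the father I^B I^B and summing P(type AB): 1/4·1 + 1/2·1/2 + 1/4·0 = 1/2.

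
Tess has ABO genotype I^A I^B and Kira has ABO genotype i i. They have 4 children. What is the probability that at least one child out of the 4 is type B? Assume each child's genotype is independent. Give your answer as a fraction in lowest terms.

ABO cross I^A I^B × i i → 1/2 A, 1/2 B.
So P(type B) = 1/2 per child.
P(none) = (1/2)^4 = 1/16; P(at least one) = 1 − 1/16 = 15/16.

15/16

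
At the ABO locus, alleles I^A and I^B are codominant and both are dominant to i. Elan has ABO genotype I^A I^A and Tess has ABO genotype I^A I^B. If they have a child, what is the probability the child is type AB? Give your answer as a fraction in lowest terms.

1/2

ABO cross I^A I^A × I^A I^B → offspring phenotypes: 1/2 A, 1/2 AB.
So P(type AB) = 1/2.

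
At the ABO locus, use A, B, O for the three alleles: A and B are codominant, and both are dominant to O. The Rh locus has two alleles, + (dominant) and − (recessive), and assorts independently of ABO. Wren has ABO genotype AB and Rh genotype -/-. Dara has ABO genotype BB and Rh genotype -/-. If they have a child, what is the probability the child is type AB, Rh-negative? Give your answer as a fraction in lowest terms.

ABO cross AB × BB → offspring phenotypes: 1/2 B, 1/2 AB.
Rh cross -/- × -/- → 1 Rh-.
Independent loci: P(type AB, Rh-negative) = 1/2 × 1 = 1/2.

1/2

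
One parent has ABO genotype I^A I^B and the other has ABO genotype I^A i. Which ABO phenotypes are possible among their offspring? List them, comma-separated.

Gametes from I^A I^B × I^A i give offspring ABO genotypes I^A I^A, I^A I^B, I^A i, I^B i, i.e. phenotypes A, B, AB.

A, B, AB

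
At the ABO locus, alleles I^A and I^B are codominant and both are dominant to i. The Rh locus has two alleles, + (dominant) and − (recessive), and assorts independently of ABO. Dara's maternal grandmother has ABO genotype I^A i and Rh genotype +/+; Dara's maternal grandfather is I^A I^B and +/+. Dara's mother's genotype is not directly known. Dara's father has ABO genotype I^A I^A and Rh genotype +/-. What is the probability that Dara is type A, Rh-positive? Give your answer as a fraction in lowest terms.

3/4

Dara's mother's ABO genotype from I^A i × I^A I^B: 1/4 I^A I^A, 1/4 I^A I^B, 1/4 I^A i, 1/4 I^B i.
Crossing each possibility with the father I^A I^A and summing P(type A): 1/4·1 + 1/4·1/2 + 1/4·1 + 1/4·1/2 = 3/4.
Similarly for Rh via the mother's Rh distribution: P(Rh+) = 1.
Independent loci: 3/4 × 1 = 3/4.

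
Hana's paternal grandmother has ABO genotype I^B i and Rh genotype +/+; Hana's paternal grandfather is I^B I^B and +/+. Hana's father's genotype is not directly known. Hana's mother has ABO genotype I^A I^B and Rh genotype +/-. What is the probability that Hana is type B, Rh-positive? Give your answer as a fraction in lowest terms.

1/2

Hana's father's ABO genotype from I^B i × I^B I^B: 1/2 I^B I^B, 1/2 I^B i.
Crossing each possibility with the mother I^A I^B and summing P(type B): 1/2·1/2 + 1/2·1/2 = 1/2.
Similarly for Rh via the father's Rh distribution: P(Rh+) = 1.
Independent loci: 1/2 × 1 = 1/2.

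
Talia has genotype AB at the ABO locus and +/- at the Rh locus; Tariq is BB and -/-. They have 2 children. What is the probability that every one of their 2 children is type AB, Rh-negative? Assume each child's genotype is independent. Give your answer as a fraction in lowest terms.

ABO cross AB × BB → 1/2 B, 1/2 AB.
Rh cross +/- × -/- → 1/2 Rh+, 1/2 Rh-; so P(type AB, Rh-negative) = 1/2 × 1/2 = 1/4 per child.
All 2 independent: (1/4)^2 = 1/16.

1/16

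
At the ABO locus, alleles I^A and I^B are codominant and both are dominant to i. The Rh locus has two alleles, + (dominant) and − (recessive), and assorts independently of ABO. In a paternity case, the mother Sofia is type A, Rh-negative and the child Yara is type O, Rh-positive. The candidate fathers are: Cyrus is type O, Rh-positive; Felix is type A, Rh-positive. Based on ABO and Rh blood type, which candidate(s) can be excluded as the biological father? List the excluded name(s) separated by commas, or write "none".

A candidate is excluded only if no genotype consistent with his phenotype could produce a type O, Rh-positive child with a type A, Rh-negative mother.
Every candidate has at least one consistent genotype combination, so none can be excluded.

none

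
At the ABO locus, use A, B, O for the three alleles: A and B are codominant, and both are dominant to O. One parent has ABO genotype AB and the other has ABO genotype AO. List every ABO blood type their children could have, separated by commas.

Gametes from AB × AO give offspring ABO genotypes AA, AB, AO, BO, i.e. phenotypes A, B, AB.

A, B, AB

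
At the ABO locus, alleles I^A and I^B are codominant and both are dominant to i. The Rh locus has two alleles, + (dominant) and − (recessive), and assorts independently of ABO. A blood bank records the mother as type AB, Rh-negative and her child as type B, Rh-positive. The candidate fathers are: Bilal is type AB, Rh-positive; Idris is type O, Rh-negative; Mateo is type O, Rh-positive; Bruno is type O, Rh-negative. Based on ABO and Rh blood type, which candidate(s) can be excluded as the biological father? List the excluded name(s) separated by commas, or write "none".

A candidate is excluded only if no genotype consistent with his phenotype could produce a type B, Rh-positive child with a type AB, Rh-negative mother.
Idris (type O, Rh-): no genotype consistent with that phenotype can produce a type-B Rh+ child with a type-AB mother.
Bruno (type O, Rh-): no genotype consistent with that phenotype can produce a type-B Rh+ child with a type-AB mother.

Idris, Bruno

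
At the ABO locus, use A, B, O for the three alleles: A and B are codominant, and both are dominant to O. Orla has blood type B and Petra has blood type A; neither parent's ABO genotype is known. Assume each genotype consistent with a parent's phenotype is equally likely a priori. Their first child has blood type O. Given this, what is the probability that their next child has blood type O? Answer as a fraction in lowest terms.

Possible genotypes: Orla ∈ {BB, BO}; Petra ∈ {AA, AO}.
Weight each parental genotype pair by prior × P(type-O child):
  BO × AO: posterior weight 1; P(next child type O) = 1/4.
Weighted sum = 1/4.

1/4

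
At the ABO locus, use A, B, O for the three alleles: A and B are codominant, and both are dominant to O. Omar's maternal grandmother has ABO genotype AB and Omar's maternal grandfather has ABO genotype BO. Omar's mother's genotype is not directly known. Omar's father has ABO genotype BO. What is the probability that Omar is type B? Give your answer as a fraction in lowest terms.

Omar's mother's ABO genotype from AB × BO: 1/4 AB, 1/4 AO, 1/4 BB, 1/4 BO.
Crossing each possibility with the father BO and summing P(type B): 1/4·1/2 + 1/4·1/4 + 1/4·1 + 1/4·3/4 = 5/8.

5/8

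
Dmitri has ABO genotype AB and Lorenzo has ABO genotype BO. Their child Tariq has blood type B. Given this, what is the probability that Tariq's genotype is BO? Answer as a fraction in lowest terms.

Cross AB × BO → 1/4 AB, 1/4 AO, 1/4 BB, 1/4 BO.
Type-B genotypes among offspring: BB (1/4), BO (1/4); total 1/2.
P(BO | type B) = (1/4) / (1/2) = 1/2.

1/2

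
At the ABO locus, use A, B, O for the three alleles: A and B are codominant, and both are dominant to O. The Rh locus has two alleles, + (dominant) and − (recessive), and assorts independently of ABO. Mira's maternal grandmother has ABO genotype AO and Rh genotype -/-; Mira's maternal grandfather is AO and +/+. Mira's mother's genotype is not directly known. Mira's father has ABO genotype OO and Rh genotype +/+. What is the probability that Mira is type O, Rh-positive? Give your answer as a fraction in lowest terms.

1/2

Mira's mother's ABO genotype from AO × AO: 1/4 AA, 1/2 AO, 1/4 OO.
Crossing each possibility with the father OO and summing P(type O): 1/4·0 + 1/2·1/2 + 1/4·1 = 1/2.
Similarly for Rh via the mother's Rh distribution: P(Rh+) = 1.
Independent loci: 1/2 × 1 = 1/2.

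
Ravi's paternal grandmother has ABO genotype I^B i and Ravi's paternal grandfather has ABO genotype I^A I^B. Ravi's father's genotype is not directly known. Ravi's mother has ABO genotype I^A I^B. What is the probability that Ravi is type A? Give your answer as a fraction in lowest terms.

1/4

Ravi's father's ABO genotype from I^B i × I^A I^B: 1/4 I^A I^B, 1/4 I^A i, 1/4 I^B I^B, 1/4 I^B i.
Crossing each possibility with the mother I^A I^B and summing P(type A): 1/4·1/4 + 1/4·1/2 + 1/4·0 + 1/4·1/4 = 1/4.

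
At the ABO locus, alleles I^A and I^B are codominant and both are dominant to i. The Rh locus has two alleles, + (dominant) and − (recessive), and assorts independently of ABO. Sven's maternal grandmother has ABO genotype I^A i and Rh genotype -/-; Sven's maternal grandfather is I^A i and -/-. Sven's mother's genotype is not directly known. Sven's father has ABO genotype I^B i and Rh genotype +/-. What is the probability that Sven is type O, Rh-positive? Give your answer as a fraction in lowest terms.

Sven's mother's ABO genotype from I^A i × I^A i: 1/4 I^A I^A, 1/2 I^A i, 1/4 i i.
Crossing each possibility with the father I^B i and summing P(type O): 1/4·0 + 1/2·1/4 + 1/4·1/2 = 1/4.
Similarly for Rh via the mother's Rh distribution: P(Rh+) = 1/2.
Independent loci: 1/4 × 1/2 = 1/8.

1/8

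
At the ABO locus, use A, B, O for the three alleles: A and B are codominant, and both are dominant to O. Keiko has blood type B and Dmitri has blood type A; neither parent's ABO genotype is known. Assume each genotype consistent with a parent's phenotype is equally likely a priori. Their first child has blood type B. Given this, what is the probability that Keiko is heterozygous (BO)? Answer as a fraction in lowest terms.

1/3

Possible genotypes: Keiko ∈ {BB, BO}; Dmitri ∈ {AA, AO}.
Weight each parental genotype pair by prior × P(type-B child):
  BB × AO: posterior weight 2/3.
  BO × AO: posterior weight 1/3.
Sum the posterior weight over pairs where Keiko is BO: 1/3.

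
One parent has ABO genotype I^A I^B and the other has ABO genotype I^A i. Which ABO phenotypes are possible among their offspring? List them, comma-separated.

A, B, AB

Gametes from I^A I^B × I^A i give offspring ABO genotypes I^A I^A, I^A I^B, I^A i, I^B i, i.e. phenotypes A, B, AB.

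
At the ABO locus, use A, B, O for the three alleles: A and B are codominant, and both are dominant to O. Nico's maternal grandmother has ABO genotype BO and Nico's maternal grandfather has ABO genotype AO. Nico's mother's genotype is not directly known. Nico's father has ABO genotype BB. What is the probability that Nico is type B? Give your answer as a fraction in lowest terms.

3/4

Nico's mother's ABO genotype from BO × AO: 1/4 AB, 1/4 AO, 1/4 BO, 1/4 OO.
Crossing each possibility with the father BB and summing P(type B): 1/4·1/2 + 1/4·1/2 + 1/4·1 + 1/4·1 = 3/4.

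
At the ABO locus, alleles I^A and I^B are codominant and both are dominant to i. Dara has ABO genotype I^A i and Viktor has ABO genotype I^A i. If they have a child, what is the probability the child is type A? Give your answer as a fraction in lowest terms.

3/4

ABO cross I^A i × I^A i → offspring phenotypes: 1/4 O, 3/4 A.
So P(type A) = 3/4.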